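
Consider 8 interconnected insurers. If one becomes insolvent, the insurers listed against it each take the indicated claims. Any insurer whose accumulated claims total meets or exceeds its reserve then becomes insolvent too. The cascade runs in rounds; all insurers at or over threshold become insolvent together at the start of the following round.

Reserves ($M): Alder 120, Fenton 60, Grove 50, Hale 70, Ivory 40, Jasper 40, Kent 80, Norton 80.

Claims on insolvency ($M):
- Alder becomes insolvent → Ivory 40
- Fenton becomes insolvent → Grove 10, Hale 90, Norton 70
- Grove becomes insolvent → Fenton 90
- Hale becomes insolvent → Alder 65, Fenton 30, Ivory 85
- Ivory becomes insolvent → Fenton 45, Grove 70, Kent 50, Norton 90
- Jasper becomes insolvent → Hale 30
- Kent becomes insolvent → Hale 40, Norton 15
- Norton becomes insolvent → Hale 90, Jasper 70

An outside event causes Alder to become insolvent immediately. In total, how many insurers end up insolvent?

Round 1 — Alder becomes insolvent (initial).
  Ivory: +40 → 40 ≥ 40
Round 2 — Ivory becomes insolvent.
  Fenton: +45 → 45 < 60
  Grove: +70 → 70 ≥ 50
  Kent: +50 → 50 < 80
  Norton: +90 → 90 ≥ 80
Round 3 — Grove, Norton become insolvent.
  Fenton: +90 → 135 ≥ 60
  Hale: +90 → 90 ≥ 70
  Jasper: +70 → 70 ≥ 40
Round 4 — Fenton, Hale, Jasper become insolvent.
No further insolvencies.

7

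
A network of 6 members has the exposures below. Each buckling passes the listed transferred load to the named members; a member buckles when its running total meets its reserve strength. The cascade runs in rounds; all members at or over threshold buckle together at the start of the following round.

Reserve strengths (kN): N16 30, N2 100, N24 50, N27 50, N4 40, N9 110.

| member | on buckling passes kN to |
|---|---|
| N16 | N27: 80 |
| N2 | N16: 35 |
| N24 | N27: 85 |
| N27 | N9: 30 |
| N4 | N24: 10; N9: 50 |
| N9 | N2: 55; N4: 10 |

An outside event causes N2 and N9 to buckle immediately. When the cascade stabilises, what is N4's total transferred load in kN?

10

Round 1 — N2, N9 buckle (initial).
  N16: +35 → 35 ≥ 30
  N4: +10 → 10 < 40
Round 2 — N16 buckles.
  N27: +80 → 80 ≥ 50
Round 3 — N27 buckles.
No further bucklings.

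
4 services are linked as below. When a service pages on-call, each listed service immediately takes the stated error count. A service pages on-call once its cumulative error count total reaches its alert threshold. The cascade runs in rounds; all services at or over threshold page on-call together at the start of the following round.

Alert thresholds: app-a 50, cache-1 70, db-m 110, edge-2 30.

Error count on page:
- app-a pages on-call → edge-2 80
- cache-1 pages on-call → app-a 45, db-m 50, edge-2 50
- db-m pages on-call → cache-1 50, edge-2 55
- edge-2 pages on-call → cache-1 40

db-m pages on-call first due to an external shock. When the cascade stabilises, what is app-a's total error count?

45

Round 1 — db-m pages on-call (initial).
  cache-1: +50 → 50 < 70
  edge-2: +55 → 55 ≥ 30
Round 2 — edge-2 pages on-call.
  cache-1: +40 → 90 ≥ 70
Round 3 — cache-1 pages on-call.
  app-a: +45 → 45 < 50
No further pages.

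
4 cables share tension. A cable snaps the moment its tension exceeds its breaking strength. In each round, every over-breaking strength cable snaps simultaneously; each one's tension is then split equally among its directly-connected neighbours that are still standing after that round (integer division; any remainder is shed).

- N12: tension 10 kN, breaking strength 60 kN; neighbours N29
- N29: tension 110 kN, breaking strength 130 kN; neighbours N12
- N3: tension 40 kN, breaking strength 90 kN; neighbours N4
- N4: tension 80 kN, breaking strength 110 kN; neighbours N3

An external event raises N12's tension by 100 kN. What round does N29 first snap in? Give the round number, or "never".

Round 1 — N12 at 110 > 60. N12 snaps.
  N12 sheds 110 kN to N29: 110 each.
    N29: 110+110 = 220 > 130
Round 2 — N29 snaps.
  N29 sheds 220 kN: no online neighbours, lost.
No further breaks.

2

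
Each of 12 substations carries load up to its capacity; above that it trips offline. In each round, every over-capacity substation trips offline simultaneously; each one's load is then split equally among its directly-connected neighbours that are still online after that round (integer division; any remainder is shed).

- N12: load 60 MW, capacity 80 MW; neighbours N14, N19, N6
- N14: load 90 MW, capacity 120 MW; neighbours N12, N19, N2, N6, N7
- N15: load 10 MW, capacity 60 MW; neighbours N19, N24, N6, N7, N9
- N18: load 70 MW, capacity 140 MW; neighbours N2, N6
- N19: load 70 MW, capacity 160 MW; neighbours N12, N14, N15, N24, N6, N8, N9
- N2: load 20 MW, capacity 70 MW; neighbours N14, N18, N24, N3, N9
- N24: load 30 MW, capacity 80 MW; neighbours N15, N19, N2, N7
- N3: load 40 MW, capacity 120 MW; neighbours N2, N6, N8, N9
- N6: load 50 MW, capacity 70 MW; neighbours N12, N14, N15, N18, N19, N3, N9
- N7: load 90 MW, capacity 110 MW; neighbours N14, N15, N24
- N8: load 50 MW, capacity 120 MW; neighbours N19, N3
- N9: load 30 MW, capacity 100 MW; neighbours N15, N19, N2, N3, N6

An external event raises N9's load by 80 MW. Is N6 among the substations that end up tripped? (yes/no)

Round 1 — N9 at 110 > 100. N9 trips offline.
  N9 sheds 110 MW to N15, N19, N2, N3, N6: 22 each.
    N15: 10+22 = 32 ≤ 60
    N19: 70+22 = 92 ≤ 160
    N2: 20+22 = 42 ≤ 70
    N3: 40+22 = 62 ≤ 120
    N6: 50+22 = 72 > 70
Round 2 — N6 trips offline.
  N6 sheds 72 MW to N12, N14, N15, N18, N19, N3: 12 each.
    N12: 60+12 = 72 ≤ 80
    N14: 90+12 = 102 ≤ 120
    N15: 32+12 = 44 ≤ 60
    N18: 70+12 = 82 ≤ 140
    N19: 92+12 = 104 ≤ 160
    N3: 62+12 = 74 ≤ 120
No further trips.

yes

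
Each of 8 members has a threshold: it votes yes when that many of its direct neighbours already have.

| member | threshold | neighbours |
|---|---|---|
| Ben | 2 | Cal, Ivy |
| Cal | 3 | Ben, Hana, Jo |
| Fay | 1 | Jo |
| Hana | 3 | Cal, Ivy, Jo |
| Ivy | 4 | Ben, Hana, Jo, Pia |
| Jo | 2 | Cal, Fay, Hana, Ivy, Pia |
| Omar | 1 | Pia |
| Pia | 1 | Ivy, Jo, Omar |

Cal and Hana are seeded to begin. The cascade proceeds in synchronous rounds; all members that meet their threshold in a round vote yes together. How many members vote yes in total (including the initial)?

Round 1 — Cal, Hana vote yes (initial).
Round 2 — checking thresholds:
  Ben: 1 of 2 neighbours < 2, not yet.
  Ivy: 1 of 4 neighbours < 4, not yet.
  Jo: 2 of 5 neighbours ≥ 2, votes yes.
Round 3 — checking thresholds:
  Ben: 1 of 2 neighbours < 2, not yet.
  Fay: 1 of 1 neighbours ≥ 1, votes yes.
  Ivy: 2 of 4 neighbours < 4, not yet.
  Pia: 1 of 3 neighbours ≥ 1, votes yes.
Round 4 — checking thresholds:
  Ben: 1 of 2 neighbours < 2, not yet.
  Ivy: 3 of 4 neighbours < 4, not yet.
  Omar: 1 of 1 neighbours ≥ 1, votes yes.
Round 5 — no new yes votes; cascade stops.

6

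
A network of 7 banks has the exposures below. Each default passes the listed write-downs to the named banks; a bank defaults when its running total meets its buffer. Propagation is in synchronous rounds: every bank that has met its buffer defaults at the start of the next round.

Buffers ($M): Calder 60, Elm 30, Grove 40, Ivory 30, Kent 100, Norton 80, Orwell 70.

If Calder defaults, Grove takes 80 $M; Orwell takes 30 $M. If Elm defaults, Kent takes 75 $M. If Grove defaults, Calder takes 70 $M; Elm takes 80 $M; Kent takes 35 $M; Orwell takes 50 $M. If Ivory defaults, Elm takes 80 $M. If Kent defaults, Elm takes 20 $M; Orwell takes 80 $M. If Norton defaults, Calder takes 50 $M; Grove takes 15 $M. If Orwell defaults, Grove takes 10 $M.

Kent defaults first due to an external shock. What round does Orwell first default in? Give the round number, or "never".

Round 1 — Kent defaults (initial).
  Elm: +20 → 20 < 30
  Orwell: +80 → 80 ≥ 70
Round 2 — Orwell defaults.
  Grove: +10 → 10 < 40
No further defaults.

2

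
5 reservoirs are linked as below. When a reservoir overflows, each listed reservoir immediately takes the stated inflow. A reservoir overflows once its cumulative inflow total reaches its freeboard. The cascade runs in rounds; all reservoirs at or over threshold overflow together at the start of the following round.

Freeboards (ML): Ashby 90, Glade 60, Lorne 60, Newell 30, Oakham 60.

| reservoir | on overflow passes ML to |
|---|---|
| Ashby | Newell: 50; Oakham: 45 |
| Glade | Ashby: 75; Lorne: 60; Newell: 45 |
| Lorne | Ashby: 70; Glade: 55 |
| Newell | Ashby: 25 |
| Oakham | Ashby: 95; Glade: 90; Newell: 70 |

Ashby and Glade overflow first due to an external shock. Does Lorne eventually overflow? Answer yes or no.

Round 1 — Ashby, Glade overflow (initial).
  Lorne: +60 → 60 ≥ 60
  Newell: +50+45 → 95 ≥ 30
  Oakham: +45 → 45 < 60
Round 2 — Lorne, Newell overflow.
No further overflows.

yes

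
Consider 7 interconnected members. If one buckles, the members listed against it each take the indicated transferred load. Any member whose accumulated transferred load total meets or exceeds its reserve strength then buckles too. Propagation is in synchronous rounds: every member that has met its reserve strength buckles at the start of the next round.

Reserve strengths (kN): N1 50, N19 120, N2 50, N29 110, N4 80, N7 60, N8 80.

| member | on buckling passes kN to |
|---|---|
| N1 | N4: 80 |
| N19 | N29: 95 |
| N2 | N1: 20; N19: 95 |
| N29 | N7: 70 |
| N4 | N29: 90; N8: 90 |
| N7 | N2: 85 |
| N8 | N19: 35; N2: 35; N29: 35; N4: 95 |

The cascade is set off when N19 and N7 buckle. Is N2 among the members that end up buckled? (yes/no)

Round 1 — N19, N7 buckle (initial).
  N2: +85 → 85 ≥ 50
  N29: +95 → 95 < 110
Round 2 — N2 buckles.
  N1: +20 → 20 < 50
No further bucklings.

yes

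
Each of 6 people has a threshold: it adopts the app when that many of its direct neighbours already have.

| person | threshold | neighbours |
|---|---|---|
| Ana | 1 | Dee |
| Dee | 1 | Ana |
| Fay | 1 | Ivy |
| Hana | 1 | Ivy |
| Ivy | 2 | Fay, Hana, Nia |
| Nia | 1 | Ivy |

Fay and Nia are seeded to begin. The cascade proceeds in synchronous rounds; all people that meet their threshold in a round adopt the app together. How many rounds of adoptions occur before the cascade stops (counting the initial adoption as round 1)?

Round 1 — Fay, Nia adopt the app (initial).
Round 2 — checking thresholds:
  Ivy: 2 of 3 neighbours ≥ 2, adopts the app.
Round 3 — checking thresholds:
  Hana: 1 of 1 neighbours ≥ 1, adopts the app.
Round 4 — no new adoptions; cascade stops.

3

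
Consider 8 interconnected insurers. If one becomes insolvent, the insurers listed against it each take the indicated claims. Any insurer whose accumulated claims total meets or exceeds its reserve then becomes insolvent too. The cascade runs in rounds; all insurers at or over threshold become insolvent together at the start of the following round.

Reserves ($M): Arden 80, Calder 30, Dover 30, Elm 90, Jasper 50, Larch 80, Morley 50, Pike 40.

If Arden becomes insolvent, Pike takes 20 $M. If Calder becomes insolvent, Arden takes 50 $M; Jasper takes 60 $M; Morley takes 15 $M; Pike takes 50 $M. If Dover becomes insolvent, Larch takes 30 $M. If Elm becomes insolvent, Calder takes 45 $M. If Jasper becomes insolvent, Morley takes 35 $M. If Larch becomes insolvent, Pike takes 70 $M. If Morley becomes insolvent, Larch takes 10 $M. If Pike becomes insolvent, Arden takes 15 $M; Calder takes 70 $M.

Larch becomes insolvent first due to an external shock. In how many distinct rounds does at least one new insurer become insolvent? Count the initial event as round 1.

5

Round 1 — Larch becomes insolvent (initial).
  Pike: +70 → 70 ≥ 40
Round 2 — Pike becomes insolvent.
  Arden: +15 → 15 < 80
  Calder: +70 → 70 ≥ 30
Round 3 — Calder becomes insolvent.
  Arden: +50 → 65 < 80
  Jasper: +60 → 60 ≥ 50
  Morley: +15 → 15 < 50
Round 4 — Jasper becomes insolvent.
  Morley: +35 → 50 ≥ 50
Round 5 — Morley becomes insolvent.
No further insolvencies.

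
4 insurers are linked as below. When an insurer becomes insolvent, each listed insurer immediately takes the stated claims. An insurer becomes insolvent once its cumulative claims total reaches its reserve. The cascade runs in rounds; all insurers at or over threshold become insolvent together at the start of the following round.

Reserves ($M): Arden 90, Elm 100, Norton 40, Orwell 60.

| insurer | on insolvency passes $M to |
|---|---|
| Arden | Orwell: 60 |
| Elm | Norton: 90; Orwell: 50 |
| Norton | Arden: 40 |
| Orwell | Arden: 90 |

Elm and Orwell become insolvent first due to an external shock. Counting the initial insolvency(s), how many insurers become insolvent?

4

Round 1 — Elm, Orwell become insolvent (initial).
  Arden: +90 → 90 ≥ 90
  Norton: +90 → 90 ≥ 40
Round 2 — Arden, Norton become insolvent.
No further insolvencies.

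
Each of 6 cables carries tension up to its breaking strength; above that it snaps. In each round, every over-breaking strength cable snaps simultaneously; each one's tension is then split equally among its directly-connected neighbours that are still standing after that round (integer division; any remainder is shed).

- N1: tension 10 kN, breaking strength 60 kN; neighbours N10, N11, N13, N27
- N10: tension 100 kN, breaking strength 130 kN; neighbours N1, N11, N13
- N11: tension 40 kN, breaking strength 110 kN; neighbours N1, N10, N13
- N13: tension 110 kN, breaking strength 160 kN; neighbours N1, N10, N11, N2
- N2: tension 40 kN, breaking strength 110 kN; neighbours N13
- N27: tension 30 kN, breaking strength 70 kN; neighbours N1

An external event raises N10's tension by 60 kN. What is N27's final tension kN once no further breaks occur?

61

Round 1 — N10 at 160 > 130. N10 snaps.
  N10 sheds 160 kN to N1, N11, N13: 53 each (1 lost).
    N1: 10+53 = 63 > 60
    N11: 40+53 = 93 ≤ 110
    N13: 110+53 = 163 > 160
Round 2 — N1, N13 snap.
  N1 sheds 63 kN to N11, N27: 31 each (1 lost).
    N11: 93+31 = 124 > 110
    N27: 30+31 = 61 ≤ 70
  N13 sheds 163 kN to N11, N2: 81 each (1 lost).
    N11: 124+81 = 205 > 110
    N2: 40+81 = 121 > 110
Round 3 — N11, N2 snap.
  N11 sheds 205 kN: no online neighbours, lost.
  N2 sheds 121 kN: no online neighbours, lost.
No further breaks.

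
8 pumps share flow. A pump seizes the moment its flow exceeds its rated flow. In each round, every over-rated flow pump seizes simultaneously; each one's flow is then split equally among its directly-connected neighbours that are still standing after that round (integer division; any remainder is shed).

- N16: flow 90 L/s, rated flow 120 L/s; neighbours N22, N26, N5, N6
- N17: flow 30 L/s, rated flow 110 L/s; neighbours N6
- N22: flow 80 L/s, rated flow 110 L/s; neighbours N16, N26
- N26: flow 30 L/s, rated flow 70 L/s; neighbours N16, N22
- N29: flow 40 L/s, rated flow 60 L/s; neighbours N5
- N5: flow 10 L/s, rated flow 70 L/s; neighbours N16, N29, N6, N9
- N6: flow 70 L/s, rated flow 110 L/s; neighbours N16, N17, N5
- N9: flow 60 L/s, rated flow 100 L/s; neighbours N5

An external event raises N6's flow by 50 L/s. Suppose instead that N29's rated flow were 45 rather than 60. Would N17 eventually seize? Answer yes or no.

no

With N29's rated flow at 45:
Round 1 — N6 at 120 > 110. N6 seizes.
  N6 sheds 120 L/s to N16, N17, N5: 40 each.
    N16: 90+40 = 130 > 120
    N17: 30+40 = 70 ≤ 110
    N5: 10+40 = 50 ≤ 70
Round 2 — N16 seizes.
  N16 sheds 130 L/s to N22, N26, N5: 43 each (1 lost).
    N22: 80+43 = 123 > 110
    N26: 30+43 = 73 > 70
    N5: 50+43 = 93 > 70
Round 3 — N22, N26, N5 seize.
  N22 sheds 123 L/s: no online neighbours, lost.
  N26 sheds 73 L/s: no online neighbours, lost.
  N5 sheds 93 L/s to N29, N9: 46 each (1 lost).
    N29: 40+46 = 86 > 45
    N9: 60+46 = 106 > 100
Round 4 — N29, N9 seize.
  N29 sheds 86 L/s: no online neighbours, lost.
  N9 sheds 106 L/s: no online neighbours, lost.
No further seizures.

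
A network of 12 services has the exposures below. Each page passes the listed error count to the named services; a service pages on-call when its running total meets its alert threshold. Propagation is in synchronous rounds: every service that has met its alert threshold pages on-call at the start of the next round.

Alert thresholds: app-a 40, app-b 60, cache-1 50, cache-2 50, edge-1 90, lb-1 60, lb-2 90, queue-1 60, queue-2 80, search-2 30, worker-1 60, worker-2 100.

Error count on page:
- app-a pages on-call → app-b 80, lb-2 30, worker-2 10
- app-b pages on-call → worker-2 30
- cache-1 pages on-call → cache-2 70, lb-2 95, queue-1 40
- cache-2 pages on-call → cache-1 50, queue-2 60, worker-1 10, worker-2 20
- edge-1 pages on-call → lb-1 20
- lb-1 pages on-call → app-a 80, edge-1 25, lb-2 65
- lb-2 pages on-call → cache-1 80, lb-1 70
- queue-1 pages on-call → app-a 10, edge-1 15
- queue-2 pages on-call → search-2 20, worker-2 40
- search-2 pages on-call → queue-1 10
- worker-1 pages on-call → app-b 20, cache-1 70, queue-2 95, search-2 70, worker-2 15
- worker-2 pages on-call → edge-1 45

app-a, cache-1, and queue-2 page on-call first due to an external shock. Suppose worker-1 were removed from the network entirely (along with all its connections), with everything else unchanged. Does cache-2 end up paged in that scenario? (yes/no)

yes

With worker-1 removed:
Round 1 — app-a, cache-1, queue-2 page on-call (initial).
  app-b: +80 → 80 ≥ 60
  cache-2: +70 → 70 ≥ 50
  lb-2: +30+95 → 125 ≥ 90
  queue-1: +40 → 40 < 60
  search-2: +20 → 20 < 30
  worker-2: +10+40 → 50 < 100
Round 2 — app-b, cache-2, lb-2 page on-call.
  lb-1: +70 → 70 ≥ 60
  worker-2: +30+20 → 100 ≥ 100
Round 3 — lb-1, worker-2 page on-call.
  edge-1: +25+45 → 70 < 90
No further pages.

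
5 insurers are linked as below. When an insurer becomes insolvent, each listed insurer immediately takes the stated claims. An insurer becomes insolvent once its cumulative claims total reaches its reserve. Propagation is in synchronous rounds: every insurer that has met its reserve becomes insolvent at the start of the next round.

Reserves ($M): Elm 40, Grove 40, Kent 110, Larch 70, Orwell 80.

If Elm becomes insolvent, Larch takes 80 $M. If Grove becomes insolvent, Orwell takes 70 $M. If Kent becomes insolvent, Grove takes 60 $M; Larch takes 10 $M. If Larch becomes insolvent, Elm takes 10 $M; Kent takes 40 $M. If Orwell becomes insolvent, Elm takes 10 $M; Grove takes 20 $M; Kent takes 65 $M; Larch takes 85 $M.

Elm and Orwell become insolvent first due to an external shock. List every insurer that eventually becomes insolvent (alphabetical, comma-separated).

Round 1 — Elm, Orwell become insolvent (initial).
  Grove: +20 → 20 < 40
  Kent: +65 → 65 < 110
  Larch: +80+85 → 165 ≥ 70
Round 2 — Larch becomes insolvent.
  Kent: +40 → 105 < 110
No further insolvencies.

Elm, Larch, Orwell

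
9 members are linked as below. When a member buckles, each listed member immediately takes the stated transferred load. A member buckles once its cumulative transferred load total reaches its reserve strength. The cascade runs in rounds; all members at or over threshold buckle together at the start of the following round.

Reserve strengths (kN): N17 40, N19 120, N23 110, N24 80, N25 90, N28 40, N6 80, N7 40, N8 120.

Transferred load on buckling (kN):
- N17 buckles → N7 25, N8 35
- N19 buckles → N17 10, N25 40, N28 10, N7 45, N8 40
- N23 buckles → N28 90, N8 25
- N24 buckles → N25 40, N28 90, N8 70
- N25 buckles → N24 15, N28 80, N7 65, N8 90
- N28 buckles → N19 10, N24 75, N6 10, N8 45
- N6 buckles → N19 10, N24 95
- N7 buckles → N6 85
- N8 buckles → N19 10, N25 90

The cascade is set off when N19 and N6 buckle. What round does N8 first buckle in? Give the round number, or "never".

4

Round 1 — N19, N6 buckle (initial).
  N17: +10 → 10 < 40
  N24: +95 → 95 ≥ 80
  N25: +40 → 40 < 90
  N28: +10 → 10 < 40
  N7: +45 → 45 ≥ 40
  N8: +40 → 40 < 120
Round 2 — N24, N7 buckle.
  N25: +40 → 80 < 90
  N28: +90 → 100 ≥ 40
  N8: +70 → 110 < 120
Round 3 — N28 buckles.
  N8: +45 → 155 ≥ 120
Round 4 — N8 buckles.
  N25: +90 → 170 ≥ 90
Round 5 — N25 buckles.
No further bucklings.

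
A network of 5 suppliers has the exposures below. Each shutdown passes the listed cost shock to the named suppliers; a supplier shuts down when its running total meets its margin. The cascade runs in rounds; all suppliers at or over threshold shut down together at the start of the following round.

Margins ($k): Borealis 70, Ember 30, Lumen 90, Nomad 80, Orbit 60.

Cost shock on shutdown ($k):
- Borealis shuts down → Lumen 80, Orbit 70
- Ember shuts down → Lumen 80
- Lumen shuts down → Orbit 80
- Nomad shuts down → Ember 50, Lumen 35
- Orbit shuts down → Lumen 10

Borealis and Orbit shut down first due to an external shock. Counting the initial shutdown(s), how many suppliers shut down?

Round 1 — Borealis, Orbit shut down (initial).
  Lumen: +80+10 → 90 ≥ 90
Round 2 — Lumen shuts down.
No further shutdowns.

3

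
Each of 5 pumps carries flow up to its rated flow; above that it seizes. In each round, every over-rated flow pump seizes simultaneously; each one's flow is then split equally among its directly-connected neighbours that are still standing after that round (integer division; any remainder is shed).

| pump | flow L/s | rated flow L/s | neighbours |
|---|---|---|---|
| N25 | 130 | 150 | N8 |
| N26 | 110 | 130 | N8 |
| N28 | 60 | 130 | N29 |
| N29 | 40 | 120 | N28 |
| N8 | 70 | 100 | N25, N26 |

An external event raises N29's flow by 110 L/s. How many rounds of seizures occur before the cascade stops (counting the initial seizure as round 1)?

Round 1 — N29 at 150 > 120. N29 seizes.
  N29 sheds 150 L/s to N28: 150 each.
    N28: 60+150 = 210 > 130
Round 2 — N28 seizes.
  N28 sheds 210 L/s: no online neighbours, lost.
No further seizures.

2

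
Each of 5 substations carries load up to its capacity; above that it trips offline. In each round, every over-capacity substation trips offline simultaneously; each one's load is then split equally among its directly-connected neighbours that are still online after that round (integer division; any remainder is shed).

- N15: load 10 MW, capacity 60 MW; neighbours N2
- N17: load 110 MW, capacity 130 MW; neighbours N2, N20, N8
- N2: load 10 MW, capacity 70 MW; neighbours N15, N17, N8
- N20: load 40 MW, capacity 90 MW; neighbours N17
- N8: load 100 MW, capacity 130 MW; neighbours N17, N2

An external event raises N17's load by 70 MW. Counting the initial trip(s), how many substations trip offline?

Round 1 — N17 at 180 > 130. N17 trips offline.
  N17 sheds 180 MW to N2, N20, N8: 60 each.
    N2: 10+60 = 70 ≤ 70
    N20: 40+60 = 100 > 90
    N8: 100+60 = 160 > 130
Round 2 — N20, N8 trip offline.
  N20 sheds 100 MW: no online neighbours, lost.
  N8 sheds 160 MW to N2: 160 each.
    N2: 70+160 = 230 > 70
Round 3 — N2 trips offline.
  N2 sheds 230 MW to N15: 230 each.
    N15: 10+230 = 240 > 60
Round 4 — N15 trips offline.
  N15 sheds 240 MW: no online neighbours, lost.
No further trips.

5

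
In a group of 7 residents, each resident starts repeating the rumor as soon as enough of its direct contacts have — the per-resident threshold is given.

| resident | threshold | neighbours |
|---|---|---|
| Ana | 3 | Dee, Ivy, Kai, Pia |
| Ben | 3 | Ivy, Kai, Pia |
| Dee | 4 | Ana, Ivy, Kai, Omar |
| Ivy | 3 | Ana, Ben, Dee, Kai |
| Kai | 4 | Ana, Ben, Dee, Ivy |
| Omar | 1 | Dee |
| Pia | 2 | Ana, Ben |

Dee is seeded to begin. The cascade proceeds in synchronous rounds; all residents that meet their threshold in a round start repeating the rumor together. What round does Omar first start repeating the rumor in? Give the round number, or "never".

Round 1 — Dee starts repeating the rumor (initial).
Round 2 — checking thresholds:
  Ana: 1 of 4 neighbours < 3, below threshold.
  Ivy: 1 of 4 neighbours < 3, below threshold.
  Kai: 1 of 4 neighbours < 4, below threshold.
  Omar: 1 of 1 neighbours ≥ 1, starts repeating the rumor.
Round 3 — no new spreads; cascade stops.

2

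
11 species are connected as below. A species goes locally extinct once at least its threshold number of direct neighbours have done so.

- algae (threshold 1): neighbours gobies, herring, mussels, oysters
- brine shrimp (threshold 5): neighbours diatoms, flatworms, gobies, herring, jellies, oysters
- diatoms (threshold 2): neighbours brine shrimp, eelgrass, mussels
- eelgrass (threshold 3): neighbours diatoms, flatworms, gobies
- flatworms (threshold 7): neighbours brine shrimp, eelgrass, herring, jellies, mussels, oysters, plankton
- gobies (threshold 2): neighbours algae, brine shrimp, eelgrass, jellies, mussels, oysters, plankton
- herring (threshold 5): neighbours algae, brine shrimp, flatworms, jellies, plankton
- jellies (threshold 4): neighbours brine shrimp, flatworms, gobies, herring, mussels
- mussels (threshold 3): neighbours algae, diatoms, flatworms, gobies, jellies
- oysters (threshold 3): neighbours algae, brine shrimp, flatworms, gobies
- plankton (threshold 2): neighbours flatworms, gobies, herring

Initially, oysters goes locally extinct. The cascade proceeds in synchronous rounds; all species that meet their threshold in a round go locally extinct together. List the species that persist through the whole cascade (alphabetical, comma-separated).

Round 1 — oysters goes locally extinct (initial).
Round 2 — checking thresholds:
  algae: 1 of 4 neighbours ≥ 1, goes locally extinct.
  brine shrimp: 1 of 6 neighbours < 5, below threshold.
  flatworms: 1 of 7 neighbours < 7, below threshold.
  gobies: 1 of 7 neighbours < 2, below threshold.
Round 3 — checking thresholds:
  brine shrimp: 1 of 6 neighbours < 5, below threshold.
  flatworms: 1 of 7 neighbours < 7, below threshold.
  gobies: 2 of 7 neighbours ≥ 2, goes locally extinct.
  herring: 1 of 5 neighbours < 5, below threshold.
  mussels: 1 of 5 neighbours < 3, below threshold.
Round 4 — no new extinctions; cascade stops.

brine shrimp, diatoms, eelgrass, flatworms, herring, jellies, mussels, plankton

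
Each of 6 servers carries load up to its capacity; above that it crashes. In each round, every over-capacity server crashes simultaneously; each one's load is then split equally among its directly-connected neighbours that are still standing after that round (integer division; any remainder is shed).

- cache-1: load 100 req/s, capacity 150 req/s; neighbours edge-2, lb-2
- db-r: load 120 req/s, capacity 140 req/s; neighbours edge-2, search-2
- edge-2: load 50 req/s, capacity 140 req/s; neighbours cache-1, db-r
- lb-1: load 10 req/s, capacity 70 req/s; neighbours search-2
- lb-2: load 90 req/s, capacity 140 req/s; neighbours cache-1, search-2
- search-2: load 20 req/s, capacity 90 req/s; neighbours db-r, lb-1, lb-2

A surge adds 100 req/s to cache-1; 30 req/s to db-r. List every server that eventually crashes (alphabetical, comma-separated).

cache-1, db-r, edge-2, lb-1, lb-2, search-2

Round 1 — cache-1 at 200 > 150; db-r at 150 > 140. cache-1, db-r crash.
  cache-1 sheds 200 req/s to edge-2, lb-2: 100 each.
    edge-2: 50+100 = 150 > 140
    lb-2: 90+100 = 190 > 140
  db-r sheds 150 req/s to edge-2, search-2: 75 each.
    edge-2: 150+75 = 225 > 140
    search-2: 20+75 = 95 > 90
Round 2 — edge-2, lb-2, search-2 crash.
  edge-2 sheds 225 req/s: no online neighbours, lost.
  lb-2 sheds 190 req/s: no online neighbours, lost.
  search-2 sheds 95 req/s to lb-1: 95 each.
    lb-1: 10+95 = 105 > 70
Round 3 — lb-1 crashes.
  lb-1 sheds 105 req/s: no online neighbours, lost.
No further crashes.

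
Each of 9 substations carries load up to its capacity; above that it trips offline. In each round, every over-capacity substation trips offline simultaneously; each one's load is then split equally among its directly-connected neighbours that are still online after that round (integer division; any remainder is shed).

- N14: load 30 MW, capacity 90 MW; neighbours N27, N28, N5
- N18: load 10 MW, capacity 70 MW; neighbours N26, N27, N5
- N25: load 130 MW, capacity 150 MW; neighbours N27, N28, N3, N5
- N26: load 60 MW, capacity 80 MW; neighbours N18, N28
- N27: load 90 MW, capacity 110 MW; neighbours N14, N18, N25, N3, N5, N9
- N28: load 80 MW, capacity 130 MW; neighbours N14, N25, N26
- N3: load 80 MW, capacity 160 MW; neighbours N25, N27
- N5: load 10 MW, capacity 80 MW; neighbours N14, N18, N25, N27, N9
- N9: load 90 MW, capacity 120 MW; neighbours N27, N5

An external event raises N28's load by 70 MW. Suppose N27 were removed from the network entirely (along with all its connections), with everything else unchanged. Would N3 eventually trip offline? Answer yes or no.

With N27 removed:
Round 1 — N28 at 150 > 130. N28 trips offline.
  N28 sheds 150 MW to N14, N25, N26: 50 each.
    N14: 30+50 = 80 ≤ 90
    N25: 130+50 = 180 > 150
    N26: 60+50 = 110 > 80
Round 2 — N25, N26 trip offline.
  N25 sheds 180 MW to N3, N5: 90 each.
    N3: 80+90 = 170 > 160
    N5: 10+90 = 100 > 80
  N26 sheds 110 MW to N18: 110 each.
    N18: 10+110 = 120 > 70
Round 3 — N18, N3, N5 trip offline.
  N18 sheds 120 MW: no online neighbours, lost.
  N3 sheds 170 MW: no online neighbours, lost.
  N5 sheds 100 MW to N14, N9: 50 each.
    N14: 80+50 = 130 > 90
    N9: 90+50 = 140 > 120
Round 4 — N14, N9 trip offline.
  N14 sheds 130 MW: no online neighbours, lost.
  N9 sheds 140 MW: no online neighbours, lost.
No further trips.

yes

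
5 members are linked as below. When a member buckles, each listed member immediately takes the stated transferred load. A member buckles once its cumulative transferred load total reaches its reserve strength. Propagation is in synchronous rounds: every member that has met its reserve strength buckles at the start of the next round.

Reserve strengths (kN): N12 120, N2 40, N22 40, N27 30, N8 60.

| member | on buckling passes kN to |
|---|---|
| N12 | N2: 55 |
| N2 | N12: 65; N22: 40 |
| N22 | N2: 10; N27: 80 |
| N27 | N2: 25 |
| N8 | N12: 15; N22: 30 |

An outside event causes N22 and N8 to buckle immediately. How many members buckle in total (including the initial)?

3

Round 1 — N22, N8 buckle (initial).
  N12: +15 → 15 < 120
  N2: +10 → 10 < 40
  N27: +80 → 80 ≥ 30
Round 2 — N27 buckles.
  N2: +25 → 35 < 40
No further bucklings.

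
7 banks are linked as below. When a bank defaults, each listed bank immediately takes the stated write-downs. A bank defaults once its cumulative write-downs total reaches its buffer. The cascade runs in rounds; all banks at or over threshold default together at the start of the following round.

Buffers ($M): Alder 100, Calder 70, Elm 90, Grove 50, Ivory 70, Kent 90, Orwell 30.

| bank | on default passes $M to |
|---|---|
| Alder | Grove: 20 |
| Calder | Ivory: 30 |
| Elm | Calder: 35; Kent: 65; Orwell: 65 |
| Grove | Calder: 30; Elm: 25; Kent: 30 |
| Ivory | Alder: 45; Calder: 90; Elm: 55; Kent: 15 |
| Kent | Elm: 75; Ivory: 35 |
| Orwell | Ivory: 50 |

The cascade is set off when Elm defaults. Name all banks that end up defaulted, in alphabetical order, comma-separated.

Round 1 — Elm defaults (initial).
  Calder: +35 → 35 < 70
  Kent: +65 → 65 < 90
  Orwell: +65 → 65 ≥ 30
Round 2 — Orwell defaults.
  Ivory: +50 → 50 < 70
No further defaults.

Elm, Orwell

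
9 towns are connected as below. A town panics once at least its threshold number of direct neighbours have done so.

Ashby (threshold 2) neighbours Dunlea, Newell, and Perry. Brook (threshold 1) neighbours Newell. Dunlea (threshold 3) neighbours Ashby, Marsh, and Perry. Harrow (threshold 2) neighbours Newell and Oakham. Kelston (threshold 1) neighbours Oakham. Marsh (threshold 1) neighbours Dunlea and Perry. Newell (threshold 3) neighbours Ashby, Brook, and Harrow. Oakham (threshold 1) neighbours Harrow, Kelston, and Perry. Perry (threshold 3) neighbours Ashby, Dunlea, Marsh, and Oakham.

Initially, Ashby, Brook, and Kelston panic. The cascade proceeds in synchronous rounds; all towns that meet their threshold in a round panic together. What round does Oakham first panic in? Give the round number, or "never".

2

Round 1 — Ashby, Brook, Kelston panic (initial).
Round 2 — checking thresholds:
  Dunlea: 1 of 3 neighbours < 3, below threshold.
  Newell: 2 of 3 neighbours < 3, below threshold.
  Oakham: 1 of 3 neighbours ≥ 1, panics.
  Perry: 1 of 4 neighbours < 3, below threshold.
Round 3 — no new panics; cascade stops.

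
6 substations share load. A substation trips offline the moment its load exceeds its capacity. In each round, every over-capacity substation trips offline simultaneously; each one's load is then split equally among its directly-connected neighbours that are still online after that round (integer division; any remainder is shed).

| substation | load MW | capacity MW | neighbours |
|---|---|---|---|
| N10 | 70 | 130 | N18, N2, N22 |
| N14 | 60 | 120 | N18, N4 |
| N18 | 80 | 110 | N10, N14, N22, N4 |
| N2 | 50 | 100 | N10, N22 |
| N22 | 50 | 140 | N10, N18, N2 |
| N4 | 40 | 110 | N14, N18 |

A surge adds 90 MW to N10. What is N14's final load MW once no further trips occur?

104

Round 1 — N10 at 160 > 130. N10 trips offline.
  N10 sheds 160 MW to N18, N2, N22: 53 each (1 lost).
    N18: 80+53 = 133 > 110
    N2: 50+53 = 103 > 100
    N22: 50+53 = 103 ≤ 140
Round 2 — N18, N2 trip offline.
  N18 sheds 133 MW to N14, N22, N4: 44 each (1 lost).
    N14: 60+44 = 104 ≤ 120
    N22: 103+44 = 147 > 140
    N4: 40+44 = 84 ≤ 110
  N2 sheds 103 MW to N22: 103 each.
    N22: 147+103 = 250 > 140
Round 3 — N22 trips offline.
  N22 sheds 250 MW: no online neighbours, lost.
No further trips.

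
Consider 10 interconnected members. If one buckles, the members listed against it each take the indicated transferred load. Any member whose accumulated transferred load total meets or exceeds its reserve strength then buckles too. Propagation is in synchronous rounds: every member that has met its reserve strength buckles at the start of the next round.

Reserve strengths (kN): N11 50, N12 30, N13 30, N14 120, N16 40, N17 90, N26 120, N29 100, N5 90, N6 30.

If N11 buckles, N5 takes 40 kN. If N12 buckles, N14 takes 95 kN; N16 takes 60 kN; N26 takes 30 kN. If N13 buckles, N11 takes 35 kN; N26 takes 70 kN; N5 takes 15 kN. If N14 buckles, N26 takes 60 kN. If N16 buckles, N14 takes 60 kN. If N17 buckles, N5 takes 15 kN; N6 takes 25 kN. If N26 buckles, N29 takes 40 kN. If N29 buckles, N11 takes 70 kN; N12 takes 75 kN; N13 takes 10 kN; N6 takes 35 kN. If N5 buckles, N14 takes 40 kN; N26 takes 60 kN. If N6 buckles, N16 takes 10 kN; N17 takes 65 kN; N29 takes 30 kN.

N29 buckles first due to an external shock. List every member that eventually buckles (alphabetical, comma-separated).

N11, N12, N14, N16, N29, N6

Round 1 — N29 buckles (initial).
  N11: +70 → 70 ≥ 50
  N12: +75 → 75 ≥ 30
  N13: +10 → 10 < 30
  N6: +35 → 35 ≥ 30
Round 2 — N11, N12, N6 buckle.
  N14: +95 → 95 < 120
  N16: +60+10 → 70 ≥ 40
  N17: +65 → 65 < 90
  N26: +30 → 30 < 120
  N5: +40 → 40 < 90
Round 3 — N16 buckles.
  N14: +60 → 155 ≥ 120
Round 4 — N14 buckles.
  N26: +60 → 90 < 120
No further bucklings.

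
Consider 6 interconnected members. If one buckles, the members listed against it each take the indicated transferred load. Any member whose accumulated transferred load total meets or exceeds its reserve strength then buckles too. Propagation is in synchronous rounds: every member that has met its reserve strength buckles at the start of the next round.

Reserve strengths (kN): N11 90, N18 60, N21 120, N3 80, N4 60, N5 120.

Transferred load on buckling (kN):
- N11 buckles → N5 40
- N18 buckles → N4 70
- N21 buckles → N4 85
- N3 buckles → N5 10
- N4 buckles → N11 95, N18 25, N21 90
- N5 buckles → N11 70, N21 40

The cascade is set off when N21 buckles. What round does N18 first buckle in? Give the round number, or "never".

never

Round 1 — N21 buckles (initial).
  N4: +85 → 85 ≥ 60
Round 2 — N4 buckles.
  N11: +95 → 95 ≥ 90
  N18: +25 → 25 < 60
Round 3 — N11 buckles.
  N5: +40 → 40 < 120
No further bucklings.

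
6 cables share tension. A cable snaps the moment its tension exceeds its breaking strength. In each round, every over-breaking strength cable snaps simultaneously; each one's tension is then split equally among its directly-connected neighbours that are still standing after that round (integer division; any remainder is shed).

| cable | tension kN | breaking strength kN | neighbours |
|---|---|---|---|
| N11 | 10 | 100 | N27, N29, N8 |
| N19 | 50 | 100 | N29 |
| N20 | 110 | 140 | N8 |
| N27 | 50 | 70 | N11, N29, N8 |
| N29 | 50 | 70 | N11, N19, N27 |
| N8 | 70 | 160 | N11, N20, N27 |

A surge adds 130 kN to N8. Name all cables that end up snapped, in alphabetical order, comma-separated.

N11, N19, N20, N27, N29, N8

Round 1 — N8 at 200 > 160. N8 snaps.
  N8 sheds 200 kN to N11, N20, N27: 66 each (2 lost).
    N11: 10+66 = 76 ≤ 100
    N20: 110+66 = 176 > 140
    N27: 50+66 = 116 > 70
Round 2 — N20, N27 snap.
  N20 sheds 176 kN: no online neighbours, lost.
  N27 sheds 116 kN to N11, N29: 58 each.
    N11: 76+58 = 134 > 100
    N29: 50+58 = 108 > 70
Round 3 — N11, N29 snap.
  N11 sheds 134 kN: no online neighbours, lost.
  N29 sheds 108 kN to N19: 108 each.
    N19: 50+108 = 158 > 100
Round 4 — N19 snaps.
  N19 sheds 158 kN: no online neighbours, lost.
No further breaks.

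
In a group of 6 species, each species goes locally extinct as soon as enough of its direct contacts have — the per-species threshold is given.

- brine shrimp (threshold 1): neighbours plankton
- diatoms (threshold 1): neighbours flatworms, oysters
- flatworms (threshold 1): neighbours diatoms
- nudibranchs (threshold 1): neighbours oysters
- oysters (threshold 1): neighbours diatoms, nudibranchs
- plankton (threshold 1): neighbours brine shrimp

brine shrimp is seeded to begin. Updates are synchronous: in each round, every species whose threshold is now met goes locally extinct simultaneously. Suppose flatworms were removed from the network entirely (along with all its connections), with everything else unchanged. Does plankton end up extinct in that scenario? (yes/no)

yes

With flatworms removed:
Round 1 — brine shrimp goes locally extinct (initial).
Round 2 — checking thresholds:
  plankton: 1 of 1 neighbours ≥ 1, goes locally extinct.
Round 3 — no new extinctions; cascade stops.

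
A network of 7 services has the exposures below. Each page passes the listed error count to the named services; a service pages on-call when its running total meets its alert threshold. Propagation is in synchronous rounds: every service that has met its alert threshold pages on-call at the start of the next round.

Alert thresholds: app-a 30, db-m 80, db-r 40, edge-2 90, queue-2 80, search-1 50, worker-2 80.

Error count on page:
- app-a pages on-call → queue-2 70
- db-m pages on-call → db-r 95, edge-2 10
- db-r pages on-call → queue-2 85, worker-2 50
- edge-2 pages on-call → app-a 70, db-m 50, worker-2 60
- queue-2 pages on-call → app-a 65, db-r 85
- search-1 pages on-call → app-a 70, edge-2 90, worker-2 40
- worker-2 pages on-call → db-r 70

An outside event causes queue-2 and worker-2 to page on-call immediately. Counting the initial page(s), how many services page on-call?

Round 1 — queue-2, worker-2 page on-call (initial).
  app-a: +65 → 65 ≥ 30
  db-r: +85+70 → 155 ≥ 40
Round 2 — app-a, db-r page on-call.
No further pages.

4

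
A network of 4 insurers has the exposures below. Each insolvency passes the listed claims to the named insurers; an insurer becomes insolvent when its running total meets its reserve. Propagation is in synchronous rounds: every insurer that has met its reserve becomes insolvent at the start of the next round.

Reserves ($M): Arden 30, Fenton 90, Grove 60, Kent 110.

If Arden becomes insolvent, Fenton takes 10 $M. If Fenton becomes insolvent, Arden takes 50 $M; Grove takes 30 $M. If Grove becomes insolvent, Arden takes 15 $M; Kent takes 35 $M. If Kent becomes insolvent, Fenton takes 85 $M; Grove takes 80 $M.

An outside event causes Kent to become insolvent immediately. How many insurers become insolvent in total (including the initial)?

2

Round 1 — Kent becomes insolvent (initial).
  Fenton: +85 → 85 < 90
  Grove: +80 → 80 ≥ 60
Round 2 — Grove becomes insolvent.
  Arden: +15 → 15 < 30
No further insolvencies.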